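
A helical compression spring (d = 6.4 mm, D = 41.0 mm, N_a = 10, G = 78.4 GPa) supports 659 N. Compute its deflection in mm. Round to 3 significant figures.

k = Gd⁴/(8D³N_a) = (78.4×10³)(6.4⁴)/(8·41.0³·10) = 23.856 N/mm
δ = F/k = 659 / 23.856 = 27.624 mm

27.6 mm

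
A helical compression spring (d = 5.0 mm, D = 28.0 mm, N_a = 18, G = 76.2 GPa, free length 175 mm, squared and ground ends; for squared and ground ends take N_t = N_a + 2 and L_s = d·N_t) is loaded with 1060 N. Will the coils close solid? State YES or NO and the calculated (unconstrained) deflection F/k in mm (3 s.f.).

k = Gd⁴/(8D³N_a) = (76.2×10³)(5.0⁴)/(8·28.0³·18) = 15.066 N/mm
N_t = 20; L_s = 5.0·20 = 100 mm; δ_solid = L₀ − L_s = 175 − 100 = 75 mm
δ = F/k = 1060/15.066 = 70.357 mm
δ < δ_solid → spring does not go solid

NO, δ = 70.4 mm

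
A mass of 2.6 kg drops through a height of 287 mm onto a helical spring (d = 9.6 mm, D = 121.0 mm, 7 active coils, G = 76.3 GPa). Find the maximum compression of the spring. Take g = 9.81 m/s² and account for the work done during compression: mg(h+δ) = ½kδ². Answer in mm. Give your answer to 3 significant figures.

k = Gd⁴/(8D³N_a) = (76.3×10³)(9.6⁴)/(8·121.0³·7) = 6.5323 N/mm
W = mg = 2.6 × 9.81 = 25.506 N
½kδ² − Wδ − Wh = 0 → δ = (W + √(W² + 2kWh))/k
δ = (25.506 + √(650.56 + 95635.6))/6.5323 = (25.506 + 310.3)/6.5323 = 51.407 mm

51.4 mm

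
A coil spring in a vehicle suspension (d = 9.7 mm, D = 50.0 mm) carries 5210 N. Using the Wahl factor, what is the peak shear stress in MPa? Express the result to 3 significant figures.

945 MPa

Spring index C = D/d = 50.0/9.7 = 5.1546
K_W = (4C−1)/(4C−4) + 0.615/C = 19.619/16.619 + 0.1193 = 1.2998
τ₀ = 8FD/(πd³) = 8·5210·50.0/(π·9.7³) = 2.084e+06/2867.2 = 726.83 MPa
τ_max = K·τ₀ = 1.2998 × 726.83 = 944.76 MPa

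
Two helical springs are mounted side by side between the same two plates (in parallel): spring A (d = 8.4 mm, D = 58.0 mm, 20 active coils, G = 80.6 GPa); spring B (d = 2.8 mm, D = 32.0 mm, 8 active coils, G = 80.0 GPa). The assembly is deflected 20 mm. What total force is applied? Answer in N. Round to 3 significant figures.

304 N

k_A = Gd⁴/(8D³N_a) = (80.6×10³)(8.4⁴)/(8·58.0³·20) = 12.854 N/mm
k_B = Gd⁴/(8D³N_a) = (80.0×10³)(2.8⁴)/(8·32.0³·8) = 2.3447 N/mm
Parallel: k_eq = 12.854 + 2.3447 = 15.199 N/mm
F = k_eq·δ = 15.199·20 = 303.98 N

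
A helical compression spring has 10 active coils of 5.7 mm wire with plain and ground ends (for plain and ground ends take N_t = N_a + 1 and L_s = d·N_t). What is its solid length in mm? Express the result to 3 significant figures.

plain and ground ends: N_t = N_a + 1 = 10 + 1 = 11
L_s = d·N_t = 5.7 × 11 = 62.7 mm

62.7 mm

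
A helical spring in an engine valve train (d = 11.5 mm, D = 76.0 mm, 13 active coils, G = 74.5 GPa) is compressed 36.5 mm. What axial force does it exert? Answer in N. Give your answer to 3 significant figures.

1040 N

k = Gd⁴/(8D³N_a) = (74.5×10³)(11.5⁴)/(8·76.0³·13) = 28.541 N/mm
F = k·δ = 28.541 × 36.5 = 1041.8 N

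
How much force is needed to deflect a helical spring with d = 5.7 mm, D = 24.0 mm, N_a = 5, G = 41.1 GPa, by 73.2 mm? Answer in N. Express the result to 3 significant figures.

5740 N

k = Gd⁴/(8D³N_a) = (41.1×10³)(5.7⁴)/(8·24.0³·5) = 78.46 N/mm
F = k·δ = 78.46 × 73.2 = 5743.3 N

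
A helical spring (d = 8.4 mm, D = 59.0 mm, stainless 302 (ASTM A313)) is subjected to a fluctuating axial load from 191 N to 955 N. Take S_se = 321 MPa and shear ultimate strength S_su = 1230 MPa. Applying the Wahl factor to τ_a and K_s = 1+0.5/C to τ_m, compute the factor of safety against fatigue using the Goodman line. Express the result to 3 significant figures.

C = D/d = 59.0/8.4 = 7.0238; K_W = (4C−1)/(4C−4)+0.615/C = 1.2121; K_s = 1+0.5/C = 1.0712
F_a = (F_max−F_min)/2 = 382 N; F_m = (F_max+F_min)/2 = 573 N
τ_a = K_W·8F_aD/(πd³) = 1.2121 × 96.832 = 117.37 MPa
τ_m = K_s·8F_mD/(πd³) = 1.0712 × 145.25 = 155.59 MPa
Goodman: 1/n_f = τ_a/S_se + τ_m/S_su = 117.37/321 + 155.59/1230 = 0.36563 + 0.12649 = 0.49212
n_f = 1/0.49212 = 2.032

2.03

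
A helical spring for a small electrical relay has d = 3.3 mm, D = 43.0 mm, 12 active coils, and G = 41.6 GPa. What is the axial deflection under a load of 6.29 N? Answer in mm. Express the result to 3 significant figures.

9.73 mm

k = Gd⁴/(8D³N_a) = (41.6×10³)(3.3⁴)/(8·43.0³·12) = 0.64636 N/mm
δ = F/k = 6.29 / 0.64636 = 9.7315 mm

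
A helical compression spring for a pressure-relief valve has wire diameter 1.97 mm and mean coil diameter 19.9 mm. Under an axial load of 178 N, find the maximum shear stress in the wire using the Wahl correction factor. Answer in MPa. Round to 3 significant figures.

1350 MPa

Spring index C = D/d = 19.9/1.97 = 10.1015
K_W = (4C−1)/(4C−4) + 0.615/C = 39.406/36.406 + 0.0609 = 1.1433
τ₀ = 8FD/(πd³) = 8·178·19.9/(π·1.97³) = 28337.6/24.019 = 1179.8 MPa
τ_max = K·τ₀ = 1.1433 × 1179.8 = 1348.9 MPa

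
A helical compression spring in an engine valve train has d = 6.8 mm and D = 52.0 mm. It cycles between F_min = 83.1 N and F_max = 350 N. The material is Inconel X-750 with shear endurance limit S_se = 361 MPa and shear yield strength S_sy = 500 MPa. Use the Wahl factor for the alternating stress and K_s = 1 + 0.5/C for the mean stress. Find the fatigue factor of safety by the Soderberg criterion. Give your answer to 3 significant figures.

2.63

C = D/d = 52.0/6.8 = 7.6471; K_W = (4C−1)/(4C−4)+0.615/C = 1.1933; K_s = 1+0.5/C = 1.0654
F_a = (F_max−F_min)/2 = 133.45 N; F_m = (F_max+F_min)/2 = 216.55 N
τ_a = K_W·8F_aD/(πd³) = 1.1933 × 56.2 = 67.061 MPa
τ_m = K_s·8F_mD/(πd³) = 1.0654 × 91.196 = 97.159 MPa
Soderberg: 1/n_f = τ_a/S_se + τ_m/S_sy = 67.061/361 + 97.159/500 = 0.18576 + 0.19432 = 0.38008
n_f = 1/0.38008 = 2.631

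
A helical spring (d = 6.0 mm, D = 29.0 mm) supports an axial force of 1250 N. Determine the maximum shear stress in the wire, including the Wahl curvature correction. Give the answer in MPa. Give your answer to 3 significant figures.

Spring index C = D/d = 29.0/6.0 = 4.8333
K_W = (4C−1)/(4C−4) + 0.615/C = 18.333/15.333 + 0.1272 = 1.3229
τ₀ = 8FD/(πd³) = 8·1250·29.0/(π·6.0³) = 290000/678.58 = 427.36 MPa
τ_max = K·τ₀ = 1.3229 × 427.36 = 565.35 MPa

565 MPa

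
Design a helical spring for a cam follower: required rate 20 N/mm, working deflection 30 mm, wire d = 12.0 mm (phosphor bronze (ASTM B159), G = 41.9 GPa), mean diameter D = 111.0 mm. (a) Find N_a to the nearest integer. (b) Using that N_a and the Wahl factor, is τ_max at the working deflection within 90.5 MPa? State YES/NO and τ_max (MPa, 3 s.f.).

(a) 4 coils; (b) NO, τ_max = 113 MPa

N_a = Gd⁴/(8D³k) = (41.9×10³)(12.0⁴)/(8·111.0³·20) = 3.971 → N_a = 4
Actual rate k = Gd⁴/(8D³·4) = 19.853 N/mm
Working load F = kδ = 19.853·30 = 595.58 N
C = 111.0/12.0 = 9.2500; K_W = (4C−1)/(4C−4)+0.615/C = 1.1574
τ_max = K_W·8FD/(πd³) = 1.1574·97.423 = 112.76 MPa
τ_max > 90.5 MPa → exceeds allowable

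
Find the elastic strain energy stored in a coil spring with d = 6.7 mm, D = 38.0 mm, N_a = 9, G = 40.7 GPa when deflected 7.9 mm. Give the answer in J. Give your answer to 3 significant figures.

0.648 J

k = Gd⁴/(8D³N_a) = (40.7×10³)(6.7⁴)/(8·38.0³·9) = 20.759 N/mm
U = ½kδ² = 0.5 × 20.759 × 7.9² = 647.79 N·mm = 0.64779 J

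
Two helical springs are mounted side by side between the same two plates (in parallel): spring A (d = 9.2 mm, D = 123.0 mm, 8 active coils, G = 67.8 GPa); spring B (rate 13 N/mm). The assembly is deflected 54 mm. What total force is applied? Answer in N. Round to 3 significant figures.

k_A = Gd⁴/(8D³N_a) = (67.8×10³)(9.2⁴)/(8·123.0³·8) = 4.0784 N/mm
Parallel: k_eq = 4.0784 + 13 = 17.078 N/mm
F = k_eq·δ = 17.078·54 = 922.23 N

922 N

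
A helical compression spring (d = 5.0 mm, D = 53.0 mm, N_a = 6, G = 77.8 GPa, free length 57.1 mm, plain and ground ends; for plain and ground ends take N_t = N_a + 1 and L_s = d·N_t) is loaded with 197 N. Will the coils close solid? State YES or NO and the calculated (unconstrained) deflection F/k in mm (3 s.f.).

k = Gd⁴/(8D³N_a) = (77.8×10³)(5.0⁴)/(8·53.0³·6) = 6.8044 N/mm
N_t = 7; L_s = 5.0·7 = 35 mm; δ_solid = L₀ − L_s = 57.1 − 35 = 22.1 mm
δ = F/k = 197/6.8044 = 28.952 mm
δ ≥ δ_solid → spring goes solid

YES, δ = 29.0 mm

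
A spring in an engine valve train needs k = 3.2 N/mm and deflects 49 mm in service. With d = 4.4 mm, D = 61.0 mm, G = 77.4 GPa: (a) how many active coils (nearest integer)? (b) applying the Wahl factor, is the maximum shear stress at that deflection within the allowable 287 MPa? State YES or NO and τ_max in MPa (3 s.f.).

N_a = Gd⁴/(8D³k) = (77.4×10³)(4.4⁴)/(8·61.0³·3.2) = 4.993 → N_a = 5
Actual rate k = Gd⁴/(8D³·5) = 3.1952 N/mm
Working load F = kδ = 3.1952·49 = 156.57 N
C = 61.0/4.4 = 13.8636; K_W = (4C−1)/(4C−4)+0.615/C = 1.1027
τ_max = K_W·8FD/(πd³) = 1.1027·285.5 = 314.81 MPa
τ_max > 287 MPa → exceeds allowable

(a) 5 coils; (b) NO, τ_max = 315 MPa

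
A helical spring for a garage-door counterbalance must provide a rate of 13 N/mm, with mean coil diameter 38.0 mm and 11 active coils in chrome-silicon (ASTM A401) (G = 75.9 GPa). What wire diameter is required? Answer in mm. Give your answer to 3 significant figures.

d = (8D³N_a·k / G)^(1/4) = (8·38.0³·11·13 / (75.9×10³))^0.25
  = (827.06)^0.25 = 5.3627 mm

5.36 mm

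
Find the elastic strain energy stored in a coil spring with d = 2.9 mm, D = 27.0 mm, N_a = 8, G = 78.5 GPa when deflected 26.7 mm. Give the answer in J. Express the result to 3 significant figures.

1.57 J

k = Gd⁴/(8D³N_a) = (78.5×10³)(2.9⁴)/(8·27.0³·8) = 4.4075 N/mm
U = ½kδ² = 0.5 × 4.4075 × 26.7² = 1571 N·mm = 1.571 J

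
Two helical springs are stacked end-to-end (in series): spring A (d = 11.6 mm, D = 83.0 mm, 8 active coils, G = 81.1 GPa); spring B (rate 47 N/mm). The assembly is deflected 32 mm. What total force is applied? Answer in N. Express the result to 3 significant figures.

k_A = Gd⁴/(8D³N_a) = (81.1×10³)(11.6⁴)/(8·83.0³·8) = 40.127 N/mm
Series: 1/k_eq = 1/40.127 + 1/47 = 0.046197; k_eq = 21.646 N/mm
F = k_eq·δ = 21.646·32 = 692.68 N

693 N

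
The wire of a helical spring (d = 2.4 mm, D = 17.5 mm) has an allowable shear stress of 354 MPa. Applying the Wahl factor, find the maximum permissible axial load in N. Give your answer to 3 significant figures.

91.2 N

C = D/d = 17.5/2.4 = 7.2917
K_W = (4C−1)/(4C−4) + 0.615/C = 28.167/25.167 + 0.0843 = 1.2035
τ_max = K·8FD/(πd³) → F_max = τ_allow·πd³/(8DK)
F_max = 354·π·2.4³/(8·17.5·1.2035) = 15374/168.5 = 91.242 N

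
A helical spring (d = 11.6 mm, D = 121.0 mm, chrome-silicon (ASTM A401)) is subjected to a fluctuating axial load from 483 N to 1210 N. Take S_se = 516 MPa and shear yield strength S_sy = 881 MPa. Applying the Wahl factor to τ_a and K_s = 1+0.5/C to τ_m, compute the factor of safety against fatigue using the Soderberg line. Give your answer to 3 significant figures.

2.80

C = D/d = 121.0/11.6 = 10.4310; K_W = (4C−1)/(4C−4)+0.615/C = 1.1385; K_s = 1+0.5/C = 1.0479
F_a = (F_max−F_min)/2 = 363.5 N; F_m = (F_max+F_min)/2 = 846.5 N
τ_a = K_W·8F_aD/(πd³) = 1.1385 × 71.756 = 81.693 MPa
τ_m = K_s·8F_mD/(πd³) = 1.0479 × 167.1 = 175.11 MPa
Soderberg: 1/n_f = τ_a/S_se + τ_m/S_sy = 81.693/516 + 175.11/881 = 0.15832 + 0.19876 = 0.35708
n_f = 1/0.35708 = 2.8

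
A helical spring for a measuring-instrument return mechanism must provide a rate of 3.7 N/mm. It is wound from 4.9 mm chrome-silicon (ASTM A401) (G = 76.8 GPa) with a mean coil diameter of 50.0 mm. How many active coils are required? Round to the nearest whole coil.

12

N_a = Gd⁴/(8D³k) = (76.8×10³ × 4.9⁴)/(8 × 50.0³ × 3.7)
    = 4.42737e+07 / 3.7e+06 = 11.97 → 12 coils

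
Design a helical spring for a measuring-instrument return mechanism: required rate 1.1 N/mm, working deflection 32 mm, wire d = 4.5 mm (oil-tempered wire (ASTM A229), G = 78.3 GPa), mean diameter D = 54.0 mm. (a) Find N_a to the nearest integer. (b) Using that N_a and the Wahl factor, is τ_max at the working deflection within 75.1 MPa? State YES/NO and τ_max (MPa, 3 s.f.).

(a) 23 coils; (b) YES, τ_max = 59.9 MPa

N_a = Gd⁴/(8D³k) = (78.3×10³)(4.5⁴)/(8·54.0³·1.1) = 23.17 → N_a = 23
Actual rate k = Gd⁴/(8D³·23) = 1.1082 N/mm
Working load F = kδ = 1.1082·32 = 35.462 N
C = 54.0/4.5 = 12.0000; K_W = (4C−1)/(4C−4)+0.615/C = 1.1194
τ_max = K_W·8FD/(πd³) = 1.1194·53.513 = 59.904 MPa
τ_max ≤ 75.1 MPa → acceptable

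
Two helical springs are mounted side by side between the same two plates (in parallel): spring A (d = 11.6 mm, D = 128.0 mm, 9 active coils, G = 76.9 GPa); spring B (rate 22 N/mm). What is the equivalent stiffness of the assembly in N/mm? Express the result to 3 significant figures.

k_A = Gd⁴/(8D³N_a) = (76.9×10³)(11.6⁴)/(8·128.0³·9) = 9.2214 N/mm
Parallel: k_eq = 9.2214 + 22 = 31.221 N/mm

31.2 N/mm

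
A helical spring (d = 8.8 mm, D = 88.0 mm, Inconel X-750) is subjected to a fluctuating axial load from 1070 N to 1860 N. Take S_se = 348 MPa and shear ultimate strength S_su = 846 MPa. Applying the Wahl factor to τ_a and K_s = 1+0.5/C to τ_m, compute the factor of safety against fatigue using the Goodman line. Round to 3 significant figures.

C = D/d = 88.0/8.8 = 10.0000; K_W = (4C−1)/(4C−4)+0.615/C = 1.1448; K_s = 1+0.5/C = 1.0500
F_a = (F_max−F_min)/2 = 395 N; F_m = (F_max+F_min)/2 = 1465 N
τ_a = K_W·8F_aD/(πd³) = 1.1448 × 129.89 = 148.7 MPa
τ_m = K_s·8F_mD/(πd³) = 1.0500 × 481.74 = 505.83 MPa
Goodman: 1/n_f = τ_a/S_se + τ_m/S_su = 148.7/348 + 505.83/846 = 0.42730 + 0.59790 = 1.0252
n_f = 1/1.0252 = 0.9754

0.975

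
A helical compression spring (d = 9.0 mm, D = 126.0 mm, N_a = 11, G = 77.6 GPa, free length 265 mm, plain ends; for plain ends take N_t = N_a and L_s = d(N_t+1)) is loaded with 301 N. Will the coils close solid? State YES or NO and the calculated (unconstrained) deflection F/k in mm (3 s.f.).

k = Gd⁴/(8D³N_a) = (77.6×10³)(9.0⁴)/(8·126.0³·11) = 2.8923 N/mm
N_t = 11; L_s = 9.0·12 = 108 mm; δ_solid = L₀ − L_s = 265 − 108 = 157 mm
δ = F/k = 301/2.8923 = 104.07 mm
δ < δ_solid → spring does not go solid

NO, δ = 104 mm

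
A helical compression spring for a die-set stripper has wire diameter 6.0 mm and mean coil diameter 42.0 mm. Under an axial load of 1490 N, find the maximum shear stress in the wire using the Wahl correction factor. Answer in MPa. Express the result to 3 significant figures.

Spring index C = D/d = 42.0/6.0 = 7.0000
K_W = (4C−1)/(4C−4) + 0.615/C = 27.000/24.000 + 0.0879 = 1.2129
τ₀ = 8FD/(πd³) = 8·1490·42.0/(π·6.0³) = 500640/678.58 = 737.77 MPa
τ_max = K·τ₀ = 1.2129 × 737.77 = 894.81 MPa

895 MPa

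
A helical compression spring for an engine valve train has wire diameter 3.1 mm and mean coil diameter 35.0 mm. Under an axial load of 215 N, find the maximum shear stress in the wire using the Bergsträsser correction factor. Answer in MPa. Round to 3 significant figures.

720 MPa

Spring index C = D/d = 35.0/3.1 = 11.2903
K_B = (4C+2)/(4C−3) = 47.161/42.161 = 1.1186
τ₀ = 8FD/(πd³) = 8·215·35.0/(π·3.1³) = 60200/93.591 = 643.22 MPa
τ_max = K·τ₀ = 1.1186 × 643.22 = 719.5 MPa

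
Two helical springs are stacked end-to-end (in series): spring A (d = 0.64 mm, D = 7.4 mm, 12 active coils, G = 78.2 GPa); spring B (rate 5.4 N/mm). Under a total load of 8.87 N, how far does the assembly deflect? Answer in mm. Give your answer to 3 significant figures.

k_A = Gd⁴/(8D³N_a) = (78.2×10³)(0.64⁴)/(8·7.4³·12) = 0.33726 N/mm
Series: 1/k_eq = 1/0.33726 + 1/5.4 = 3.1503; k_eq = 0.31743 N/mm
δ = F/k_eq = 8.87/0.31743 = 27.943 mm

27.9 mm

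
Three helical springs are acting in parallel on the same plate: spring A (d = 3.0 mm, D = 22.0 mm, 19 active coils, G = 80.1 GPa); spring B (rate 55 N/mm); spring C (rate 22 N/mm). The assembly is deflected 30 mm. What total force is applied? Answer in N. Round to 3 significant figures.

k_A = Gd⁴/(8D³N_a) = (80.1×10³)(3.0⁴)/(8·22.0³·19) = 4.0087 N/mm
Parallel: k_eq = 4.0087 + 55 + 22 = 81.009 N/mm
F = k_eq·δ = 81.009·30 = 2430.3 N

2430 N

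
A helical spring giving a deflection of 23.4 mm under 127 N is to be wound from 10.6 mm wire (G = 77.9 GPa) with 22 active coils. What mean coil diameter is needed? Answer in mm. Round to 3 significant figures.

101 mm

Required rate k = F/δ = 127/23.4 = 5.4274 N/mm
D = (Gd⁴/(8N_a·k))^(1/3) = (77.9×10³·10.6⁴/(8·22·5.4274))^(1/3)
  = (1.02958e+06)^(1/3) = 100.9765 mm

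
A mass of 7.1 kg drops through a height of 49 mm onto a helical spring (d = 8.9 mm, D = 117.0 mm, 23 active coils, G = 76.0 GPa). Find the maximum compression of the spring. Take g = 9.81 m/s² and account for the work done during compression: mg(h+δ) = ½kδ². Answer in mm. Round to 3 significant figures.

121 mm

k = Gd⁴/(8D³N_a) = (76.0×10³)(8.9⁴)/(8·117.0³·23) = 1.6181 N/mm
W = mg = 7.1 × 9.81 = 69.651 N
½kδ² − Wδ − Wh = 0 → δ = (W + √(W² + 2kWh))/k
δ = (69.651 + √(4851.3 + 11044.6))/1.6181 = (69.651 + 126.08)/1.6181 = 120.96 mm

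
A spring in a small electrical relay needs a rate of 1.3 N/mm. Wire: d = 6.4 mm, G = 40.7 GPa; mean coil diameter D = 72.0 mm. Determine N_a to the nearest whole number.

N_a = Gd⁴/(8D³k) = (40.7×10³ × 6.4⁴)/(8 × 72.0³ × 1.3)
    = 6.82833e+07 / 3.88178e+06 = 17.59 → 18 coils

18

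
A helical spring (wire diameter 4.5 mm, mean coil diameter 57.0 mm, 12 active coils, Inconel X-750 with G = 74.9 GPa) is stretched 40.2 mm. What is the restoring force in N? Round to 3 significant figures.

69.4 N

k = Gd⁴/(8D³N_a) = (74.9×10³)(4.5⁴)/(8·57.0³·12) = 1.7276 N/mm
F = k·δ = 1.7276 × 40.2 = 69.448 N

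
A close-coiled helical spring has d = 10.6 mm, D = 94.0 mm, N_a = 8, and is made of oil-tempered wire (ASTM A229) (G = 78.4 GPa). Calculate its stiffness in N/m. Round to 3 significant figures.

k = Gd⁴/(8D³N_a) = (78.4×10³ × 10.6⁴) / (8 × 94.0³ × 8)
  = 9.89782e+08 / 5.31574e+07 = 18.62 N/mm = 18620 N/m

18600 N/m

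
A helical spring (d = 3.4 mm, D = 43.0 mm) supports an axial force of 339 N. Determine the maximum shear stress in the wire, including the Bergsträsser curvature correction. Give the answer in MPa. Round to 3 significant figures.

Spring index C = D/d = 43.0/3.4 = 12.6471
K_B = (4C+2)/(4C−3) = 52.588/47.588 = 1.1051
τ₀ = 8FD/(πd³) = 8·339·43.0/(π·3.4³) = 116616/123.48 = 944.43 MPa
τ_max = K·τ₀ = 1.1051 × 944.43 = 1043.7 MPa

1040 MPa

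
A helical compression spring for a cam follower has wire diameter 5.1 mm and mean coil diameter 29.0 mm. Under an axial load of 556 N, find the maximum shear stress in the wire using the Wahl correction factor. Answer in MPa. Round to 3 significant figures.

Spring index C = D/d = 29.0/5.1 = 5.6863
K_W = (4C−1)/(4C−4) + 0.615/C = 21.745/18.745 + 0.1082 = 1.2682
τ₀ = 8FD/(πd³) = 8·556·29.0/(π·5.1³) = 128992/416.74 = 309.53 MPa
τ_max = K·τ₀ = 1.2682 × 309.53 = 392.54 MPa

393 MPa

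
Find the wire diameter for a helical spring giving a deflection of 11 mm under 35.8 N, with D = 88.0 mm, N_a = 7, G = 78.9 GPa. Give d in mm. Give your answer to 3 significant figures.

Required rate k = F/δ = 35.8/11 = 3.2545 N/mm
d = (8D³N_a·k / G)^(1/4) = (8·88.0³·7·3.2545 / (78.9×10³))^0.25
  = (1574.2)^0.25 = 6.2989 mm

6.30 mm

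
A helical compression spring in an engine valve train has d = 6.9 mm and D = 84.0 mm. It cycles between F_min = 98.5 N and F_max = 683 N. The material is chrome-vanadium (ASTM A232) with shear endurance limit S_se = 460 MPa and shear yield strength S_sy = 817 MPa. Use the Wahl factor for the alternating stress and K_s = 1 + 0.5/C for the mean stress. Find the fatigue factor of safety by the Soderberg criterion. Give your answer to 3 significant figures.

C = D/d = 84.0/6.9 = 12.1739; K_W = (4C−1)/(4C−4)+0.615/C = 1.1176; K_s = 1+0.5/C = 1.0411
F_a = (F_max−F_min)/2 = 292.25 N; F_m = (F_max+F_min)/2 = 390.75 N
τ_a = K_W·8F_aD/(πd³) = 1.1176 × 190.29 = 212.68 MPa
τ_m = K_s·8F_mD/(πd³) = 1.0411 × 254.43 = 264.88 MPa
Soderberg: 1/n_f = τ_a/S_se + τ_m/S_sy = 212.68/460 + 264.88/817 = 0.46235 + 0.32421 = 0.78656
n_f = 1/0.78656 = 1.271

1.27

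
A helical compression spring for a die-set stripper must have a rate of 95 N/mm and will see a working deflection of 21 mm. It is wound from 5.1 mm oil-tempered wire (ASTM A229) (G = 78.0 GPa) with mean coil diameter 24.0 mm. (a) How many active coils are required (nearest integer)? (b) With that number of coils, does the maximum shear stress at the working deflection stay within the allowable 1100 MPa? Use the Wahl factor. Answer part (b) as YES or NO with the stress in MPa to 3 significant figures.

(a) 5 coils; (b) NO, τ_max = 1230 MPa

N_a = Gd⁴/(8D³k) = (78.0×10³)(5.1⁴)/(8·24.0³·95) = 5.023 → N_a = 5
Actual rate k = Gd⁴/(8D³·5) = 95.429 N/mm
Working load F = kδ = 95.429·21 = 2004 N
C = 24.0/5.1 = 4.7059; K_W = (4C−1)/(4C−4)+0.615/C = 1.3331
τ_max = K_W·8FD/(πd³) = 1.3331·923.3 = 1230.8 MPa
τ_max > 1100 MPa → exceeds allowable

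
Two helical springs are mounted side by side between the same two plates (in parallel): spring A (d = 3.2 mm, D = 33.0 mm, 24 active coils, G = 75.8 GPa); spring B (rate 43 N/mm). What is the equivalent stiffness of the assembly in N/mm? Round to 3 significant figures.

44.2 N/mm

k_A = Gd⁴/(8D³N_a) = (75.8×10³)(3.2⁴)/(8·33.0³·24) = 1.1519 N/mm
Parallel: k_eq = 1.1519 + 43 = 44.152 N/mm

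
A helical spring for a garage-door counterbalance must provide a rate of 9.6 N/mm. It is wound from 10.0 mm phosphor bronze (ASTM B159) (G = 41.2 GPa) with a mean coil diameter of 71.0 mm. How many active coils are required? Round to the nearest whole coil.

N_a = Gd⁴/(8D³k) = (41.2×10³ × 10.0⁴)/(8 × 71.0³ × 9.6)
    = 4.12e+08 / 2.74876e+07 = 14.99 → 15 coils

15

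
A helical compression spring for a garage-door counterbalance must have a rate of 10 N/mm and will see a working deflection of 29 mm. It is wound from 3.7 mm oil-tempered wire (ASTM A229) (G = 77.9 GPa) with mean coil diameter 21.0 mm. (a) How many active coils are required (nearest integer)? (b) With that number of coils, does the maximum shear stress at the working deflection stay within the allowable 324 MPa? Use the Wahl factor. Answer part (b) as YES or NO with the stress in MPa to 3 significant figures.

N_a = Gd⁴/(8D³k) = (77.9×10³)(3.7⁴)/(8·21.0³·10) = 19.71 → N_a = 20
Actual rate k = Gd⁴/(8D³·20) = 9.853 N/mm
Working load F = kδ = 9.853·29 = 285.74 N
C = 21.0/3.7 = 5.6757; K_W = (4C−1)/(4C−4)+0.615/C = 1.2688
τ_max = K_W·8FD/(πd³) = 1.2688·301.66 = 382.74 MPa
τ_max > 324 MPa → exceeds allowable

(a) 20 coils; (b) NO, τ_max = 383 MPa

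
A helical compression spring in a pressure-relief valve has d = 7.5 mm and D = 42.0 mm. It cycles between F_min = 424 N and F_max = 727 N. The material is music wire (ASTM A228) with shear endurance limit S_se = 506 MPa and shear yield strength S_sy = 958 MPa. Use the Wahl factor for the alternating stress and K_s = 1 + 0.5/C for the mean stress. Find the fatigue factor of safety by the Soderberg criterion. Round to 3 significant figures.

C = D/d = 42.0/7.5 = 5.6000; K_W = (4C−1)/(4C−4)+0.615/C = 1.2729; K_s = 1+0.5/C = 1.0893
F_a = (F_max−F_min)/2 = 151.5 N; F_m = (F_max+F_min)/2 = 575.5 N
τ_a = K_W·8F_aD/(πd³) = 1.2729 × 38.408 = 48.888 MPa
τ_m = K_s·8F_mD/(πd³) = 1.0893 × 145.9 = 158.93 MPa
Soderberg: 1/n_f = τ_a/S_se + τ_m/S_sy = 48.888/506 + 158.93/958 = 0.09662 + 0.16589 = 0.26251
n_f = 1/0.26251 = 3.809

3.81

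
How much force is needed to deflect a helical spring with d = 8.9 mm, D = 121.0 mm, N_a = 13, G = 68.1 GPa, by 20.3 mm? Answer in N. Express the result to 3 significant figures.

k = Gd⁴/(8D³N_a) = (68.1×10³)(8.9⁴)/(8·121.0³·13) = 2.3191 N/mm
F = k·δ = 2.3191 × 20.3 = 47.078 N

47.1 N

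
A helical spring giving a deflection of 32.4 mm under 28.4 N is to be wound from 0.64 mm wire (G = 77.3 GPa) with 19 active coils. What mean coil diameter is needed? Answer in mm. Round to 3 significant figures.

Required rate k = F/δ = 28.4/32.4 = 0.87654 N/mm
D = (Gd⁴/(8N_a·k))^(1/3) = (77.3×10³·0.64⁴/(8·19·0.87654))^(1/3)
  = (97.338)^(1/3) = 4.6000 mm

4.60 mm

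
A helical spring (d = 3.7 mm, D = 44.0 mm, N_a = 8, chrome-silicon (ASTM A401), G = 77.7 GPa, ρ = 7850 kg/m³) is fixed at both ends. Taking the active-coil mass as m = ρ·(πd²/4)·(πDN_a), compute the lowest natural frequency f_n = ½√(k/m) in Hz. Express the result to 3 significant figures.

84.6 Hz

k = Gd⁴/(8D³N_a) = (77.7×10³)(3.7⁴)/(8·44.0³·8) = 2.6711 N/mm = 2671.1 N/m
Wire length L = πDN_a = π·44.0·8 = 1105.8 mm
m = ρ·(πd²/4)·L = 7850 × 10.752×10⁻⁶ m² × 1.1058 m = 0.093337 kg
f_n = ½√(k/m) = 0.5·√(2671.1/0.093337) = 0.5·√(28618) = 84.584 Hz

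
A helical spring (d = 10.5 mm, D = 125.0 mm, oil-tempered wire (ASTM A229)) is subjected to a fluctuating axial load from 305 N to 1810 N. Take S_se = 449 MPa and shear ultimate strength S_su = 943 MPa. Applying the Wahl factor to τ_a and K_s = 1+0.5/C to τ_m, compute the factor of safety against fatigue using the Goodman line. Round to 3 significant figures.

1.19

C = D/d = 125.0/10.5 = 11.9048; K_W = (4C−1)/(4C−4)+0.615/C = 1.1204; K_s = 1+0.5/C = 1.0420
F_a = (F_max−F_min)/2 = 752.5 N; F_m = (F_max+F_min)/2 = 1057.5 N
τ_a = K_W·8F_aD/(πd³) = 1.1204 × 206.91 = 231.83 MPa
τ_m = K_s·8F_mD/(πd³) = 1.0420 × 290.78 = 302.99 MPa
Goodman: 1/n_f = τ_a/S_se + τ_m/S_su = 231.83/449 + 302.99/943 = 0.51633 + 0.32131 = 0.83764
n_f = 1/0.83764 = 1.194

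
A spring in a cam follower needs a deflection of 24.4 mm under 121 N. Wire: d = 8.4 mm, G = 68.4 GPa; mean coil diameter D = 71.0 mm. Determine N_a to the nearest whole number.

24

Required rate k = F/δ = 121/24.4 = 4.959 N/mm
N_a = Gd⁴/(8D³k) = (68.4×10³ × 8.4⁴)/(8 × 71.0³ × 4.959)
    = 3.40544e+08 / 1.41991e+07 = 23.98 → 24 coils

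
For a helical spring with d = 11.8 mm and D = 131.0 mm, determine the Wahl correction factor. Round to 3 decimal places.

1.130

C = D/d = 131.0/11.8 = 11.1017
K_W = (4C−1)/(4C−4) + 0.615/C = 43.407/40.407 + 0.0554 = 1.1296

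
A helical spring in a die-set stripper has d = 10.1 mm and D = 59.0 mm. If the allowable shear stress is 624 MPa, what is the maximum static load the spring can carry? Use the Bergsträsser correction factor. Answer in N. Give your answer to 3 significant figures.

3440 N

C = D/d = 59.0/10.1 = 5.8416
K_B = (4C+2)/(4C−3) = 25.366/20.366 = 1.2455
τ_max = K·8FD/(πd³) → F_max = τ_allow·πd³/(8DK)
F_max = 624·π·10.1³/(8·59.0·1.2455) = 2.0198e+06/587.88 = 3435.7 N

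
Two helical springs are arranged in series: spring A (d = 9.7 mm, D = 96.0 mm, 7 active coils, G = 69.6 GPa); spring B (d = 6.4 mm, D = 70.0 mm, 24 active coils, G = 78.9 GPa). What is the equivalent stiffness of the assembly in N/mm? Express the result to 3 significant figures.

k_A = Gd⁴/(8D³N_a) = (69.6×10³)(9.7⁴)/(8·96.0³·7) = 12.436 N/mm
k_B = Gd⁴/(8D³N_a) = (78.9×10³)(6.4⁴)/(8·70.0³·24) = 2.01 N/mm
Series: 1/k_eq = 1/12.436 + 1/2.01 = 0.57792; k_eq = 1.7304 N/mm

1.73 N/mm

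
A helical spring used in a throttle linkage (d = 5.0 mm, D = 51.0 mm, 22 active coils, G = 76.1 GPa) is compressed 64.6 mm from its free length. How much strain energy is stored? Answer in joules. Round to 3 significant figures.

k = Gd⁴/(8D³N_a) = (76.1×10³)(5.0⁴)/(8·51.0³·22) = 2.0372 N/mm
U = ½kδ² = 0.5 × 2.0372 × 64.6² = 4250.9 N·mm = 4.2509 J

4.25 J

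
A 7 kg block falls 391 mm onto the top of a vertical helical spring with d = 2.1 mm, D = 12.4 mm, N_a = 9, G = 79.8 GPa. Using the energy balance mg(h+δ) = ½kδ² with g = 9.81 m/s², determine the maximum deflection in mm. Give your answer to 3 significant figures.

75.3 mm

k = Gd⁴/(8D³N_a) = (79.8×10³)(2.1⁴)/(8·12.4³·9) = 11.305 N/mm
W = mg = 7 × 9.81 = 68.67 N
½kδ² − Wδ − Wh = 0 → δ = (W + √(W² + 2kWh))/k
δ = (68.67 + √(4715.6 + 607095))/11.305 = (68.67 + 782.18)/11.305 = 75.261 mm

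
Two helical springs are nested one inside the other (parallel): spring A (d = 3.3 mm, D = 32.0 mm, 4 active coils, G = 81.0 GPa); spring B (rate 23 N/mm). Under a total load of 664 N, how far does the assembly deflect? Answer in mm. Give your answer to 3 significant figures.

k_A = Gd⁴/(8D³N_a) = (81.0×10³)(3.3⁴)/(8·32.0³·4) = 9.161 N/mm
Parallel: k_eq = 9.161 + 23 = 32.161 N/mm
δ = F/k_eq = 664/32.161 = 20.646 mm

20.6 mm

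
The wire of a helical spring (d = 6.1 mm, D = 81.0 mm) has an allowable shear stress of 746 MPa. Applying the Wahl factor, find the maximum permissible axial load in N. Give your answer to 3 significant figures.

C = D/d = 81.0/6.1 = 13.2787
K_W = (4C−1)/(4C−4) + 0.615/C = 52.115/49.115 + 0.0463 = 1.1074
τ_max = K·8FD/(πd³) → F_max = τ_allow·πd³/(8DK)
F_max = 746·π·6.1³/(8·81.0·1.1074) = 5.3196e+05/717.59 = 741.31 N

741 N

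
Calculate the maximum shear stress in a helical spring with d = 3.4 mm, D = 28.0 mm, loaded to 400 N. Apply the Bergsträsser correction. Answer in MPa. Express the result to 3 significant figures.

847 MPa

Spring index C = D/d = 28.0/3.4 = 8.2353
K_B = (4C+2)/(4C−3) = 34.941/29.941 = 1.1670
τ₀ = 8FD/(πd³) = 8·400·28.0/(π·3.4³) = 89600/123.48 = 725.64 MPa
τ_max = K·τ₀ = 1.1670 × 725.64 = 846.82 MPa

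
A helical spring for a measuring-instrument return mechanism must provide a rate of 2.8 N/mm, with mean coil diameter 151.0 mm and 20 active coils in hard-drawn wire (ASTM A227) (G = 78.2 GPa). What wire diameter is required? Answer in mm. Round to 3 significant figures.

d = (8D³N_a·k / G)^(1/4) = (8·151.0³·20·2.8 / (78.2×10³))^0.25
  = (19724)^0.25 = 11.8509 mm

11.9 mm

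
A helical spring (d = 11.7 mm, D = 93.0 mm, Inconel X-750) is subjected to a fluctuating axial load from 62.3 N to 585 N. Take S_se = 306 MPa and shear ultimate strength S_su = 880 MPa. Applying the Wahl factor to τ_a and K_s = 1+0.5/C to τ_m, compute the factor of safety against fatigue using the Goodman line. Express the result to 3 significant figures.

4.82

C = D/d = 93.0/11.7 = 7.9487; K_W = (4C−1)/(4C−4)+0.615/C = 1.1853; K_s = 1+0.5/C = 1.0629
F_a = (F_max−F_min)/2 = 261.35 N; F_m = (F_max+F_min)/2 = 323.65 N
τ_a = K_W·8F_aD/(πd³) = 1.1853 × 38.645 = 45.806 MPa
τ_m = K_s·8F_mD/(πd³) = 1.0629 × 47.857 = 50.867 MPa
Goodman: 1/n_f = τ_a/S_se + τ_m/S_su = 45.806/306 + 50.867/880 = 0.14969 + 0.05780 = 0.20749
n_f = 1/0.20749 = 4.819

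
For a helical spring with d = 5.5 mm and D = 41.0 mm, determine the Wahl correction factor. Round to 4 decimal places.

C = D/d = 41.0/5.5 = 7.4545
K_W = (4C−1)/(4C−4) + 0.615/C = 28.818/25.818 + 0.0825 = 1.1987

1.1987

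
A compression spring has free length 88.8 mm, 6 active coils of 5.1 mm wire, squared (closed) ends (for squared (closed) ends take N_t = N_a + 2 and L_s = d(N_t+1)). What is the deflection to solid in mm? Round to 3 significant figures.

42.9 mm

N_t = 8; L_s = 5.1·9 = 45.9 mm
δ_solid = L₀ − L_s = 88.8 − 45.9 = 42.9 mm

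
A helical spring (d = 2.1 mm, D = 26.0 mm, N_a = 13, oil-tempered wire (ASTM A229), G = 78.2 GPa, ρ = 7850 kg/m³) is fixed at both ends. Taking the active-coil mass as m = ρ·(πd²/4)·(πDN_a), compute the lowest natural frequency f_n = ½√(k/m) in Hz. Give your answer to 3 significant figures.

84.9 Hz

k = Gd⁴/(8D³N_a) = (78.2×10³)(2.1⁴)/(8·26.0³·13) = 0.83201 N/mm = 832.01 N/m
Wire length L = πDN_a = π·26.0·13 = 1061.9 mm
m = ρ·(πd²/4)·L = 7850 × 3.4636×10⁻⁶ m² × 1.0619 m = 0.028871 kg
f_n = ½√(k/m) = 0.5·√(832.01/0.028871) = 0.5·√(28818) = 84.88 Hz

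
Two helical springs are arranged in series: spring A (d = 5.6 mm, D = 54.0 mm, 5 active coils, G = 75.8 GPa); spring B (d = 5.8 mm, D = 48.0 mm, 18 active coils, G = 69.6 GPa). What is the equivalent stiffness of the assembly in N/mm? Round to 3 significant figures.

k_A = Gd⁴/(8D³N_a) = (75.8×10³)(5.6⁴)/(8·54.0³·5) = 11.835 N/mm
k_B = Gd⁴/(8D³N_a) = (69.6×10³)(5.8⁴)/(8·48.0³·18) = 4.9458 N/mm
Series: 1/k_eq = 1/11.835 + 1/4.9458 = 0.28669; k_eq = 3.4881 N/mm

3.49 N/mm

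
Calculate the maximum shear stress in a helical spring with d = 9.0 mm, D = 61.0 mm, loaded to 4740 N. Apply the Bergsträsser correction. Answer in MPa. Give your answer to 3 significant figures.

1220 MPa

Spring index C = D/d = 61.0/9.0 = 6.7778
K_B = (4C+2)/(4C−3) = 29.111/24.111 = 1.2074
τ₀ = 8FD/(πd³) = 8·4740·61.0/(π·9.0³) = 2.31312e+06/2290.2 = 1010 MPa
τ_max = K·τ₀ = 1.2074 × 1010 = 1219.4 MPa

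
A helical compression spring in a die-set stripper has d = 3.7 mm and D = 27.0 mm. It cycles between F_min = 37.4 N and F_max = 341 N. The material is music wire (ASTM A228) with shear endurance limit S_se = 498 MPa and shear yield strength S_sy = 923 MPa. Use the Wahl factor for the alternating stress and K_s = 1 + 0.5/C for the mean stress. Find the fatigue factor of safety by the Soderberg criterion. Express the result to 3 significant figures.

1.26

C = D/d = 27.0/3.7 = 7.2973; K_W = (4C−1)/(4C−4)+0.615/C = 1.2034; K_s = 1+0.5/C = 1.0685
F_a = (F_max−F_min)/2 = 151.8 N; F_m = (F_max+F_min)/2 = 189.2 N
τ_a = K_W·8F_aD/(πd³) = 1.2034 × 206.05 = 247.95 MPa
τ_m = K_s·8F_mD/(πd³) = 1.0685 × 256.81 = 274.41 MPa
Soderberg: 1/n_f = τ_a/S_se + τ_m/S_sy = 247.95/498 + 274.41/923 = 0.49790 + 0.29730 = 0.7952
n_f = 1/0.7952 = 1.258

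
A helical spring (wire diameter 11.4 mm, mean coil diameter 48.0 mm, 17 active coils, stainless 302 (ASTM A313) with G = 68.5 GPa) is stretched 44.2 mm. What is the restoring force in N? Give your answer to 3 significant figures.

k = Gd⁴/(8D³N_a) = (68.5×10³)(11.4⁴)/(8·48.0³·17) = 76.921 N/mm
F = k·δ = 76.921 × 44.2 = 3399.9 N

3400 N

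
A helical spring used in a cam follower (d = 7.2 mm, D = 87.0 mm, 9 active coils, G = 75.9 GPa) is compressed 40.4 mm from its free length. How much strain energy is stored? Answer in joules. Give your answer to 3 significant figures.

3.51 J

k = Gd⁴/(8D³N_a) = (75.9×10³)(7.2⁴)/(8·87.0³·9) = 4.3021 N/mm
U = ½kδ² = 0.5 × 4.3021 × 40.4² = 3510.9 N·mm = 3.5109 J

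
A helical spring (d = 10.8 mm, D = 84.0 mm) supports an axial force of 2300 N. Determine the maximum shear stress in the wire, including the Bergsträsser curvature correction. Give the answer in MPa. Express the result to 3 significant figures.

460 MPa

Spring index C = D/d = 84.0/10.8 = 7.7778
K_B = (4C+2)/(4C−3) = 33.111/28.111 = 1.1779
τ₀ = 8FD/(πd³) = 8·2300·84.0/(π·10.8³) = 1.5456e+06/3957.5 = 390.55 MPa
τ_max = K·τ₀ = 1.1779 × 390.55 = 460.01 MPa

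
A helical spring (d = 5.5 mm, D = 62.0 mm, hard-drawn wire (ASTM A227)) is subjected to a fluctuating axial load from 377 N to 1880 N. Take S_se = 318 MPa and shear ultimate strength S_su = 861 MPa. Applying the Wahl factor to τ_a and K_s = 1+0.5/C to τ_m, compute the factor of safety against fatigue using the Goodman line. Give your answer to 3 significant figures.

0.261

C = D/d = 62.0/5.5 = 11.2727; K_W = (4C−1)/(4C−4)+0.615/C = 1.1276; K_s = 1+0.5/C = 1.0444
F_a = (F_max−F_min)/2 = 751.5 N; F_m = (F_max+F_min)/2 = 1128.5 N
τ_a = K_W·8F_aD/(πd³) = 1.1276 × 713.14 = 804.11 MPa
τ_m = K_s·8F_mD/(πd³) = 1.0444 × 1070.9 = 1118.4 MPa
Goodman: 1/n_f = τ_a/S_se + τ_m/S_su = 804.11/318 + 1118.4/861 = 2.52864 + 1.29894 = 3.8276
n_f = 1/3.8276 = 0.2613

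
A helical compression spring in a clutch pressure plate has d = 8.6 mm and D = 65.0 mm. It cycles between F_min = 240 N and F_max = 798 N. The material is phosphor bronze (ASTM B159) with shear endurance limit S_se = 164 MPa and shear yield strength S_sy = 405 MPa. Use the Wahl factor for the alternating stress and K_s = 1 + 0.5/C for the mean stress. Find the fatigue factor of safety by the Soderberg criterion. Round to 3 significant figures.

C = D/d = 65.0/8.6 = 7.5581; K_W = (4C−1)/(4C−4)+0.615/C = 1.1957; K_s = 1+0.5/C = 1.0662
F_a = (F_max−F_min)/2 = 279 N; F_m = (F_max+F_min)/2 = 519 N
τ_a = K_W·8F_aD/(πd³) = 1.1957 × 72.604 = 86.815 MPa
τ_m = K_s·8F_mD/(πd³) = 1.0662 × 135.06 = 143.99 MPa
Soderberg: 1/n_f = τ_a/S_se + τ_m/S_sy = 86.815/164 + 143.99/405 = 0.52936 + 0.35554 = 0.8849
n_f = 1/0.8849 = 1.13

1.13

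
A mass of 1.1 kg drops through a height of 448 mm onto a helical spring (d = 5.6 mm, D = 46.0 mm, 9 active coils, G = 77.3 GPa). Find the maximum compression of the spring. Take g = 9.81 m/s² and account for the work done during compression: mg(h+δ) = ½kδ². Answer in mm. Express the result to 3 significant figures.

30.9 mm

k = Gd⁴/(8D³N_a) = (77.3×10³)(5.6⁴)/(8·46.0³·9) = 10.847 N/mm
W = mg = 1.1 × 9.81 = 10.791 N
½kδ² − Wδ − Wh = 0 → δ = (W + √(W² + 2kWh))/k
δ = (10.791 + √(116.45 + 104881))/10.847 = (10.791 + 324.03)/10.847 = 30.867 mm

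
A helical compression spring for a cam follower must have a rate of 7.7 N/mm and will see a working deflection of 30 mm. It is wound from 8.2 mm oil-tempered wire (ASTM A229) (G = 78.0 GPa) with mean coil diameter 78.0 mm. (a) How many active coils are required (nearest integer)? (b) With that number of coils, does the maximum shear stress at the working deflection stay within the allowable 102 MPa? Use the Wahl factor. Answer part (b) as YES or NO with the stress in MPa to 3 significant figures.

(a) 12 coils; (b) YES, τ_max = 96.4 MPa

N_a = Gd⁴/(8D³k) = (78.0×10³)(8.2⁴)/(8·78.0³·7.7) = 12.06 → N_a = 12
Actual rate k = Gd⁴/(8D³·12) = 7.741 N/mm
Working load F = kδ = 7.741·30 = 232.23 N
C = 78.0/8.2 = 9.5122; K_W = (4C−1)/(4C−4)+0.615/C = 1.1528
τ_max = K_W·8FD/(πd³) = 1.1528·83.658 = 96.438 MPa
τ_max ≤ 102 MPa → acceptable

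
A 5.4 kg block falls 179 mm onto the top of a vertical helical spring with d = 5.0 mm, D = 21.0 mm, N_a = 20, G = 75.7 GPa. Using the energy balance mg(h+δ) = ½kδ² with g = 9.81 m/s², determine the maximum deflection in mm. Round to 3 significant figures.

26.1 mm

k = Gd⁴/(8D³N_a) = (75.7×10³)(5.0⁴)/(8·21.0³·20) = 31.93 N/mm
W = mg = 5.4 × 9.81 = 52.974 N
½kδ² − Wδ − Wh = 0 → δ = (W + √(W² + 2kWh))/k
δ = (52.974 + √(2806.2 + 605541))/31.93 = (52.974 + 779.97)/31.93 = 26.087 mm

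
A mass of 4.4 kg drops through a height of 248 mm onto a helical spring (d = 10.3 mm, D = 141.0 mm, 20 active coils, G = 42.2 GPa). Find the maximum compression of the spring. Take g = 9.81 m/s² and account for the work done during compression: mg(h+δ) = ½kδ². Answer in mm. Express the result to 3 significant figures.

189 mm

k = Gd⁴/(8D³N_a) = (42.2×10³)(10.3⁴)/(8·141.0³·20) = 1.059 N/mm
W = mg = 4.4 × 9.81 = 43.164 N
½kδ² − Wδ − Wh = 0 → δ = (W + √(W² + 2kWh))/k
δ = (43.164 + √(1863.1 + 22671.9))/1.059 = (43.164 + 156.64)/1.059 = 188.67 mm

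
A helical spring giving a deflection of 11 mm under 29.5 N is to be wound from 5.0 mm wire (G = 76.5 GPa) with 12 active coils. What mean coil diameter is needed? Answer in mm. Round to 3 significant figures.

Required rate k = F/δ = 29.5/11 = 2.6818 N/mm
D = (Gd⁴/(8N_a·k))^(1/3) = (76.5×10³·5.0⁴/(8·12·2.6818))^(1/3)
  = (185712)^(1/3) = 57.0532 mm

57.1 mm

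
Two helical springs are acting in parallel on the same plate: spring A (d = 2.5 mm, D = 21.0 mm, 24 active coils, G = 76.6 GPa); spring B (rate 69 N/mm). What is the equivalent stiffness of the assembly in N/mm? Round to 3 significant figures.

k_A = Gd⁴/(8D³N_a) = (76.6×10³)(2.5⁴)/(8·21.0³·24) = 1.6828 N/mm
Parallel: k_eq = 1.6828 + 69 = 70.683 N/mm

70.7 N/mm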